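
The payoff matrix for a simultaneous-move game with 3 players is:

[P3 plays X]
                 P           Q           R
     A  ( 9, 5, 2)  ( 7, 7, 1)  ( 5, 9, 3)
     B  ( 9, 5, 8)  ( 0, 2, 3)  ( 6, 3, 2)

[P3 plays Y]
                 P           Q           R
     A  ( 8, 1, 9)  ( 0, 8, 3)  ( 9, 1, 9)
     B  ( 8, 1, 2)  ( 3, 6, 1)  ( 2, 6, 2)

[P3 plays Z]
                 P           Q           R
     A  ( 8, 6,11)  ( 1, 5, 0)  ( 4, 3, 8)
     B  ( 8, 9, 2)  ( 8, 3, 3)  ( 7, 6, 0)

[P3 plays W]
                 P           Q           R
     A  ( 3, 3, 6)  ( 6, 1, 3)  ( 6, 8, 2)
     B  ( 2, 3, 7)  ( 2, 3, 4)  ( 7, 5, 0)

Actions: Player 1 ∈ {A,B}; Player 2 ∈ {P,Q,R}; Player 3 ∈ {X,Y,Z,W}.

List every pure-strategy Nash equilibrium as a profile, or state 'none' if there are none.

(A,P,X): not NE [P2→R gives 9>5; P3→Z gives 11>2]
(A,P,Y): not NE [P2→Q gives 8>1; P3→Z gives 11>9]
(A,P,Z): NE
(A,P,W): not NE [P2→R gives 8>3; P3→Z gives 11>6]
(A,Q,X): not NE [P2→R gives 9>7; P3→W gives 3>1]
(A,Q,Y): not NE [P1→B gives 3>0]
(A,Q,Z): not NE [P1→B gives 8>1; P2→P gives 6>5; P3→W gives 3>0]
(A,Q,W): not NE [P2→R gives 8>1]
(A,R,X): not NE [P1→B gives 6>5; P3→Y gives 9>3]
(A,R,Y): not NE [P2→Q gives 8>1]
(A,R,Z): not NE [P1→B gives 7>4; P2→P gives 6>3; P3→Y gives 9>8]
(A,R,W): not NE [P1→B gives 7>6; P3→Y gives 9>2]
(B,P,X): NE
(B,P,Y): not NE [P2→R gives 6>1; P3→X gives 8>2]
(B,P,Z): not NE [P3→X gives 8>2]
(B,P,W): not NE [P1→A gives 3>2; P2→R gives 5>3; P3→X gives 8>7]
(B,Q,X): not NE [P1→A gives 7>0; P2→P gives 5>2; P3→W gives 4>3]
(B,Q,Y): not NE [P3→W gives 4>1]
(B,Q,Z): not NE [P2→P gives 9>3; P3→W gives 4>3]
(B,Q,W): not NE [P1→A gives 6>2; P2→R gives 5>3]
(B,R,X): not NE [P2→P gives 5>3]
(B,R,Y): not NE [P1→A gives 9>2]
(B,R,Z): not NE [P2→P gives 9>6; P3→Y gives 2>0]
(B,R,W): not NE [P3→Y gives 2>0]

NE set: (A,P,Z), (B,P,X)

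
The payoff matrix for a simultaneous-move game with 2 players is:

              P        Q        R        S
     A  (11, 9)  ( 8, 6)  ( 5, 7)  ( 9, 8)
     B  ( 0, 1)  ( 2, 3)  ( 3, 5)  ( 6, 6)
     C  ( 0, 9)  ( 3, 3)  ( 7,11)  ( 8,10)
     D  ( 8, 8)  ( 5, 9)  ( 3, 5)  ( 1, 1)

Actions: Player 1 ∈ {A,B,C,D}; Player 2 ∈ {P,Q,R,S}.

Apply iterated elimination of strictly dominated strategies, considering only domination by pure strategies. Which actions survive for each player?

P1 drop B (A beats it: P:11>0 Q:8>2 R:5>3 S:9>6)
P1 drop D (A beats it: P:11>8 Q:8>5 R:5>3 S:9>1)
P2 drop Q (P beats it: A:9>6 C:9>3)
P1→{A,C} P2→{P,R,S}

Survivors P1:{A,C} P2:{P,R,S}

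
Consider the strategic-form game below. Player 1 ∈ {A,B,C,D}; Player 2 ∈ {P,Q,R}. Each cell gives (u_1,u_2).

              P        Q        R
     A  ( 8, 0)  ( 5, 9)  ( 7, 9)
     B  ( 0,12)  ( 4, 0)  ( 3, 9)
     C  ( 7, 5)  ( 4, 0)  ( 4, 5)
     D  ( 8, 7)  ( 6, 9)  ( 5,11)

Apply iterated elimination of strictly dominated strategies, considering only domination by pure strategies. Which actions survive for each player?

Survivors P1:{A,D} P2:{Q,R}

P1 drop B (A beats it: P:8>0 Q:5>4 R:7>3)
P1 drop C (A beats it: P:8>7 Q:5>4 R:7>4)
P2 drop P (Q beats it: A:9>0 D:9>7)
P1→{A,D} P2→{Q,R}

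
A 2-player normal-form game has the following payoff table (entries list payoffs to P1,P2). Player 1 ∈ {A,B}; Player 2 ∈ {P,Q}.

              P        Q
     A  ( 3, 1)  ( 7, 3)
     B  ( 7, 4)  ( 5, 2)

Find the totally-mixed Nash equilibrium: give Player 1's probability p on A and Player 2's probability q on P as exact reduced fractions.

p=1/2, q=1/3

P1 indiff ⇒ q·3+(1-q)·7 = q·7+(1-q)·5 ⇒ q(-4) = (1-q)(-2) ⇒ q = 1/3
P2 indiff ⇒ p·1+(1-p)·4 = p·3+(1-p)·2 ⇒ p(-2) = (1-p)(-2) ⇒ p = 1/2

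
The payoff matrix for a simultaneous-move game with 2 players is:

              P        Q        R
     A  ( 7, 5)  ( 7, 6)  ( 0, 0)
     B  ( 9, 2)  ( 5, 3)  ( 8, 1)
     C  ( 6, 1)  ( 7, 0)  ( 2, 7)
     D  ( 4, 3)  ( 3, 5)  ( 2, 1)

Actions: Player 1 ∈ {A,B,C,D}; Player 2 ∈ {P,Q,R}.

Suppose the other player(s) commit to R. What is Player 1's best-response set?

argmax u_1 = {B}

u_1(A vs R) = 0
u_1(B vs R) = 8
u_1(C vs R) = 2
u_1(D vs R) = 2
max payoff 8 at {B}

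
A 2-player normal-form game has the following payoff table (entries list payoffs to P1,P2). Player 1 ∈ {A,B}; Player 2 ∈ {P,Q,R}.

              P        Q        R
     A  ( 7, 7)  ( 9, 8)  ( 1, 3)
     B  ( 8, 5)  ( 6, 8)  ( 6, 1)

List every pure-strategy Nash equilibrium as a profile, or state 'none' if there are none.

PSNE = {(A,Q)}

(A,P): not NE [P1→B gives 8>7; P2→Q gives 8>7]
(A,Q): NE
(A,R): not NE [P1→B gives 6>1; P2→Q gives 8>3]
(B,P): not NE [P2→Q gives 8>5]
(B,Q): not NE [P1→A gives 9>6]
(B,R): not NE [P2→Q gives 8>1]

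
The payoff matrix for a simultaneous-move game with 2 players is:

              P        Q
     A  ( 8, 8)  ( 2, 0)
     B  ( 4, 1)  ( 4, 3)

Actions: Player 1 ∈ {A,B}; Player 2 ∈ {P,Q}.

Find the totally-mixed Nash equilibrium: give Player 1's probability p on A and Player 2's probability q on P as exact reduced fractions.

p=1/5, q=1/3

P1 indiff ⇒ q·8+(1-q)·2 = q·4+(1-q)·4 ⇒ q(4) = (1-q)(2) ⇒ q = 1/3
P2 indiff ⇒ p·8+(1-p)·1 = p·0+(1-p)·3 ⇒ p(8) = (1-p)(2) ⇒ p = 1/5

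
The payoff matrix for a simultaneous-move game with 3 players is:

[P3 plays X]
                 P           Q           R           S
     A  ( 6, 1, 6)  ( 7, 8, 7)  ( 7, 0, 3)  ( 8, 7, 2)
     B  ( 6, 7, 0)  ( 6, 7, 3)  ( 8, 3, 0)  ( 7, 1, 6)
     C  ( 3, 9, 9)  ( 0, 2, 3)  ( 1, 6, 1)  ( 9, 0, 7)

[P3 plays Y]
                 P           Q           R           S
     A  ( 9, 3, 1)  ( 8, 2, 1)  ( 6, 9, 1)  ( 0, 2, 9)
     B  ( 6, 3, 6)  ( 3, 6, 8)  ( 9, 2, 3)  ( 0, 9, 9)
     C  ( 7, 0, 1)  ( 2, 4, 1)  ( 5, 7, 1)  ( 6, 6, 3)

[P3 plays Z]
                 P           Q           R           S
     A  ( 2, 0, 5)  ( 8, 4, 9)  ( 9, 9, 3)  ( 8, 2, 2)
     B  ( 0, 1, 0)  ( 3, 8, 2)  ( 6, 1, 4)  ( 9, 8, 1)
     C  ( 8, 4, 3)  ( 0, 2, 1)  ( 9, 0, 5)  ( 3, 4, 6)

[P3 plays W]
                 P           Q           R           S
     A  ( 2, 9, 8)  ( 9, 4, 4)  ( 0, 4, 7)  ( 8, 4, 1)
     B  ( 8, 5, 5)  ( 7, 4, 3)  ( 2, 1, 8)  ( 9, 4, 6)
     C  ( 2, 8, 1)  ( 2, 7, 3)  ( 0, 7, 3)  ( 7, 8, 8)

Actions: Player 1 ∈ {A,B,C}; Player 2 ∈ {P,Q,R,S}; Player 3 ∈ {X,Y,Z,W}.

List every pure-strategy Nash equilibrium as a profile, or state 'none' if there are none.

Equilibria: none

(A,P,X): not NE [P2→Q gives 8>1; P3→W gives 8>6]
(A,P,Y): not NE [P2→R gives 9>3; P3→W gives 8>1]
(A,P,Z): not NE [P1→C gives 8>2; P2→R gives 9>0; P3→W gives 8>5]
(A,P,W): not NE [P1→B gives 8>2]
(A,Q,X): not NE [P3→Z gives 9>7]
(A,Q,Y): not NE [P2→R gives 9>2; P3→Z gives 9>1]
(A,Q,Z): not NE [P2→R gives 9>4]
(A,Q,W): not NE [P2→P gives 9>4; P3→Z gives 9>4]
(A,R,X): not NE [P1→B gives 8>7; P2→Q gives 8>0; P3→W gives 7>3]
(A,R,Y): not NE [P1→B gives 9>6; P3→W gives 7>1]
(A,R,Z): not NE [P3→W gives 7>3]
(A,R,W): not NE [P1→B gives 2>0; P2→P gives 9>4]
(A,S,X): not NE [P1→C gives 9>8; P2→Q gives 8>7; P3→Y gives 9>2]
(A,S,Y): not NE [P1→C gives 6>0; P2→R gives 9>2]
(A,S,Z): not NE [P1→B gives 9>8; P2→R gives 9>2; P3→Y gives 9>2]
(A,S,W): not NE [P1→B gives 9>8; P2→P gives 9>4; P3→Y gives 9>1]
(B,P,X): not NE [P3→Y gives 6>0]
(B,P,Y): not NE [P1→A gives 9>6; P2→S gives 9>3]
(B,P,Z): not NE [P1→C gives 8>0; P2→S gives 8>1; P3→Y gives 6>0]
(B,P,W): not NE [P3→Y gives 6>5]
(B,Q,X): not NE [P1→A gives 7>6; P3→Y gives 8>3]
(B,Q,Y): not NE [P1→A gives 8>3; P2→S gives 9>6]
(B,Q,Z): not NE [P1→A gives 8>3; P3→Y gives 8>2]
(B,Q,W): not NE [P1→A gives 9>7; P2→P gives 5>4; P3→Y gives 8>3]
(B,R,X): not NE [P2→Q gives 7>3; P3→W gives 8>0]
(B,R,Y): not NE [P2→S gives 9>2; P3→W gives 8>3]
(B,R,Z): not NE [P1→C gives 9>6; P2→S gives 8>1; P3→W gives 8>4]
(B,R,W): not NE [P2→P gives 5>1]
(B,S,X): not NE [P1→C gives 9>7; P2→Q gives 7>1; P3→Y gives 9>6]
(B,S,Y): not NE [P1→C gives 6>0]
(B,S,Z): not NE [P3→Y gives 9>1]
(B,S,W): not NE [P2→P gives 5>4; P3→Y gives 9>6]
(C,P,X): not NE [P1→B gives 6>3]
(C,P,Y): not NE [P1→A gives 9>7; P2→R gives 7>0; P3→X gives 9>1]
(C,P,Z): not NE [P3→X gives 9>3]
(C,P,W): not NE [P1→B gives 8>2; P3→X gives 9>1]
(C,Q,X): not NE [P1→A gives 7>0; P2→P gives 9>2]
(C,Q,Y): not NE [P1→A gives 8>2; P2→R gives 7>4; P3→W gives 3>1]
(C,Q,Z): not NE [P1→A gives 8>0; P2→S gives 4>2; P3→W gives 3>1]
(C,Q,W): not NE [P1→A gives 9>2; P2→S gives 8>7]
(C,R,X): not NE [P1→B gives 8>1; P2→P gives 9>6; P3→Z gives 5>1]
(C,R,Y): not NE [P1→B gives 9>5; P3→Z gives 5>1]
(C,R,Z): not NE [P2→S gives 4>0]
(C,R,W): not NE [P1→B gives 2>0; P2→S gives 8>7; P3→Z gives 5>3]
(C,S,X): not NE [P2→P gives 9>0; P3→W gives 8>7]
(C,S,Y): not NE [P2→R gives 7>6; P3→W gives 8>3]
(C,S,Z): not NE [P1→B gives 9>3; P3→W gives 8>6]
(C,S,W): not NE [P1→B gives 9>7]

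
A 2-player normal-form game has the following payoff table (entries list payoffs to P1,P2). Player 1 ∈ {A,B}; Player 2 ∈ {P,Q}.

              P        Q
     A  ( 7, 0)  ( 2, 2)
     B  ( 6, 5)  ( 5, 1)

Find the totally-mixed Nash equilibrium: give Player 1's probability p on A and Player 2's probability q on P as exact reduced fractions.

p=2/3, q=3/4

P1 indiff ⇒ q·7+(1-q)·2 = q·6+(1-q)·5 ⇒ q(1) = (1-q)(3) ⇒ q = 3/4
P2 indiff ⇒ p·0+(1-p)·5 = p·2+(1-p)·1 ⇒ p(-2) = (1-p)(-4) ⇒ p = 2/3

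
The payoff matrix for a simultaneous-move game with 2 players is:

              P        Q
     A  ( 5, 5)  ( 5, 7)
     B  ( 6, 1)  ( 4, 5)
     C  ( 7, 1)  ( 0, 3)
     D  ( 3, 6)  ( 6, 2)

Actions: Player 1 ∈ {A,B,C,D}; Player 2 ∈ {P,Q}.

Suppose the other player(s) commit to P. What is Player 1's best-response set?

u_1(A vs P) = 5
u_1(B vs P) = 6
u_1(C vs P) = 7
u_1(D vs P) = 3
max payoff 7 at {C}

BR_1 = {C}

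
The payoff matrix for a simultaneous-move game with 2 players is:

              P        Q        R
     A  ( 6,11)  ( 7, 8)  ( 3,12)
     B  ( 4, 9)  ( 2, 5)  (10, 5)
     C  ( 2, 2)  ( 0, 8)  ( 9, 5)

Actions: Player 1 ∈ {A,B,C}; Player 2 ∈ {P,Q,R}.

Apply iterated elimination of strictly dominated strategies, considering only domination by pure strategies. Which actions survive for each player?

P1 drop C (B beats it: P:4>2 Q:2>0 R:10>9)
P2 drop Q (P beats it: A:11>8 B:9>5)
P1→{A,B} P2→{P,R}

Remaining: P1:{A,B} P2:{P,R}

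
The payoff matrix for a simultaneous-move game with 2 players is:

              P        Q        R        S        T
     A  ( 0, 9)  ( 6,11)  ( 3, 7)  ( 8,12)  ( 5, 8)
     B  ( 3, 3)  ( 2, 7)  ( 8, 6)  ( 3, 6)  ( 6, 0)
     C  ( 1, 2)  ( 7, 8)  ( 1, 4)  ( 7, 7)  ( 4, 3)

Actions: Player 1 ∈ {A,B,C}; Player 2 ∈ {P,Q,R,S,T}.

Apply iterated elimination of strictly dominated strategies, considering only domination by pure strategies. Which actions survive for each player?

P2 drop P (Q beats it: A:11>9 B:7>3 C:8>2)
P2 drop R (Q beats it: A:11>7 B:7>6 C:8>4)
P2 drop T (Q beats it: A:11>8 B:7>0 C:8>3)
P1 drop B (A beats it: Q:6>2 S:8>3)
P1→{A,C} P2→{Q,S}

Remaining: P1:{A,C} P2:{Q,S}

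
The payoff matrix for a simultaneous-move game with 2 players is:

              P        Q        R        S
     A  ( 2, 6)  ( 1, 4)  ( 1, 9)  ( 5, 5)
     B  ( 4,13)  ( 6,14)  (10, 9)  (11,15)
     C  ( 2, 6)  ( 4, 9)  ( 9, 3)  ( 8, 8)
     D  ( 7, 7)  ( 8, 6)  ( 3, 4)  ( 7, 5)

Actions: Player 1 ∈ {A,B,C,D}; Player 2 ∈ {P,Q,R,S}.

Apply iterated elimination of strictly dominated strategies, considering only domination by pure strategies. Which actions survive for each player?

Survivors P1:{B,D} P2:{P,Q,S}

P1 drop A (B beats it: P:4>2 Q:6>1 R:10>1 S:11>5)
P1 drop C (B beats it: P:4>2 Q:6>4 R:10>9 S:11>8)
P2 drop R (P beats it: B:13>9 D:7>4)
P1→{B,D} P2→{P,Q,S}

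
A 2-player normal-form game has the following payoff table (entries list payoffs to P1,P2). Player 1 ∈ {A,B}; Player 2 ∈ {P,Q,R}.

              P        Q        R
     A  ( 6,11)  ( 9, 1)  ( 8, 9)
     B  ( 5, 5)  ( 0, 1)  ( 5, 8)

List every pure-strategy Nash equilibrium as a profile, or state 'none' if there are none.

(A,P): NE
(A,Q): not NE [P2→P gives 11>1]
(A,R): not NE [P2→P gives 11>9]
(B,P): not NE [P1→A gives 6>5; P2→R gives 8>5]
(B,Q): not NE [P1→A gives 9>0; P2→R gives 8>1]
(B,R): not NE [P1→A gives 8>5]

Nash profiles: (A,P)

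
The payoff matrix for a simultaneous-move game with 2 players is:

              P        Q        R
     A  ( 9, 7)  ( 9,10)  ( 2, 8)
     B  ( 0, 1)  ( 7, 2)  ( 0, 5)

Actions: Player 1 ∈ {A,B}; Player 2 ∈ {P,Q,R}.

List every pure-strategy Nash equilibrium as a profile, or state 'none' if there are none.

PSNE = {(A,Q)}

(A,P): not NE [P2→Q gives 10>7]
(A,Q): NE
(A,R): not NE [P2→Q gives 10>8]
(B,P): not NE [P1→A gives 9>0; P2→R gives 5>1]
(B,Q): not NE [P1→A gives 9>7; P2→R gives 5>2]
(B,R): not NE [P1→A gives 2>0]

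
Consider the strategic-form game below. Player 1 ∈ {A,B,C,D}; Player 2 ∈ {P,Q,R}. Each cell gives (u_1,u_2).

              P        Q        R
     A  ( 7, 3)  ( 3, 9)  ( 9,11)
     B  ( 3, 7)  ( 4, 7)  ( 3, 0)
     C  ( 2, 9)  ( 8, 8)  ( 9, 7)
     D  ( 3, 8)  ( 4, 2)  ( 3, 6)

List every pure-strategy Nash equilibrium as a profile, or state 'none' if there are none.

NE set: (A,R)

(A,P): not NE [P2→R gives 11>3]
(A,Q): not NE [P1→C gives 8>3; P2→R gives 11>9]
(A,R): NE
(B,P): not NE [P1→A gives 7>3]
(B,Q): not NE [P1→C gives 8>4]
(B,R): not NE [P1→C gives 9>3; P2→Q gives 7>0]
(C,P): not NE [P1→A gives 7>2]
(C,Q): not NE [P2→P gives 9>8]
(C,R): not NE [P2→P gives 9>7]
(D,P): not NE [P1→A gives 7>3]
(D,Q): not NE [P1→C gives 8>4; P2→P gives 8>2]
(D,R): not NE [P1→C gives 9>3; P2→P gives 8>6]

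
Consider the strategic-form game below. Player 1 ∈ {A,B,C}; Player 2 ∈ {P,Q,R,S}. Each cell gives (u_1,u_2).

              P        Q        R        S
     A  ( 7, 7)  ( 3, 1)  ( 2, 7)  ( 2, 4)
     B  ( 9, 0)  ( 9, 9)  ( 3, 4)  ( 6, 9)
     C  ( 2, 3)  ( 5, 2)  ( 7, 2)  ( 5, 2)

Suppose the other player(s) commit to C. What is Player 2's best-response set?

u_2(P vs C) = 3
u_2(Q vs C) = 2
u_2(R vs C) = 2
u_2(S vs C) = 2
max payoff 3 at {P}

P2 best: {P}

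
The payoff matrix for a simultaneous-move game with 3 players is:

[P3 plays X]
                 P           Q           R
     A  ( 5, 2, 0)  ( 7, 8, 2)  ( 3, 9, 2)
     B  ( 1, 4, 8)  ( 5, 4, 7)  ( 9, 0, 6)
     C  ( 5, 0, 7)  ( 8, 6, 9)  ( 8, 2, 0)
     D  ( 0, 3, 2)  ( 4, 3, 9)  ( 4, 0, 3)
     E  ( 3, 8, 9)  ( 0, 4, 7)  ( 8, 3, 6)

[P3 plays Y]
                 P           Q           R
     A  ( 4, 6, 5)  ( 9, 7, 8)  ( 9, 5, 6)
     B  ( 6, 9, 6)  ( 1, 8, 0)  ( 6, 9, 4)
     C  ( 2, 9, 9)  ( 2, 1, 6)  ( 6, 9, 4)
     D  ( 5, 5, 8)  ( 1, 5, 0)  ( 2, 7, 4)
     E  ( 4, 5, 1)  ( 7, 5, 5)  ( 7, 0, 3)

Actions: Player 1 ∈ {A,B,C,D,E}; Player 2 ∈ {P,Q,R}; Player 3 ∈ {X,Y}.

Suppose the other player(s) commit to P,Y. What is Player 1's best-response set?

P1 best: {B}

u_1(A vs P,Y) = 4
u_1(B vs P,Y) = 6
u_1(C vs P,Y) = 2
u_1(D vs P,Y) = 5
u_1(E vs P,Y) = 4
max payoff 6 at {B}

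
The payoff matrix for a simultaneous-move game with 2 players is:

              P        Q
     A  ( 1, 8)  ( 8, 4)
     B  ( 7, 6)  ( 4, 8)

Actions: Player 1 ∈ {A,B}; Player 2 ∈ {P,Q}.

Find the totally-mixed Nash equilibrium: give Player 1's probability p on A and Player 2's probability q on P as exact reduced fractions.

P1 mixes 1/3 on A; P2 mixes 2/5 on P

P1 indiff ⇒ q·1+(1-q)·8 = q·7+(1-q)·4 ⇒ q(-6) = (1-q)(-4) ⇒ q = 2/5
P2 indiff ⇒ p·8+(1-p)·6 = p·4+(1-p)·8 ⇒ p(4) = (1-p)(2) ⇒ p = 1/3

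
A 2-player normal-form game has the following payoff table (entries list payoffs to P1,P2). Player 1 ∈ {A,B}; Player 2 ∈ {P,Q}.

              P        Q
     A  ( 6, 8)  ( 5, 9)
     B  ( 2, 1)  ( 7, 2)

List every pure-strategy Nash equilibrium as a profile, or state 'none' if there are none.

PSNE = {(B,Q)}

(A,P): not NE [P2→Q gives 9>8]
(A,Q): not NE [P1→B gives 7>5]
(B,P): not NE [P1→A gives 6>2; P2→Q gives 2>1]
(B,Q): NE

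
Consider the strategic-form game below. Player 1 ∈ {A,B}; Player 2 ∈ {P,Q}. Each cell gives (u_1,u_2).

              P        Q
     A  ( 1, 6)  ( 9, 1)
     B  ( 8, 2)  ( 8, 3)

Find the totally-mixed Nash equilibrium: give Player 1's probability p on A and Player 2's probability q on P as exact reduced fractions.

p=1/6, q=1/8

P1 indiff ⇒ q·1+(1-q)·9 = q·8+(1-q)·8 ⇒ q(-7) = (1-q)(-1) ⇒ q = 1/8
P2 indiff ⇒ p·6+(1-p)·2 = p·1+(1-p)·3 ⇒ p(5) = (1-p)(1) ⇒ p = 1/6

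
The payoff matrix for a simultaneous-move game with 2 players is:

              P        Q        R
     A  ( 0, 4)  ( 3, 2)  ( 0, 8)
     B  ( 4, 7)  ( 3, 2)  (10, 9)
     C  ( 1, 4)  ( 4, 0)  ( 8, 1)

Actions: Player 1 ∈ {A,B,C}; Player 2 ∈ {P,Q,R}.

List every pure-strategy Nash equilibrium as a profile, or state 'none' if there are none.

PSNE = {(B,R)}

(A,P): not NE [P1→B gives 4>0; P2→R gives 8>4]
(A,Q): not NE [P1→C gives 4>3; P2→R gives 8>2]
(A,R): not NE [P1→B gives 10>0]
(B,P): not NE [P2→R gives 9>7]
(B,Q): not NE [P1→C gives 4>3; P2→R gives 9>2]
(B,R): NE
(C,P): not NE [P1→B gives 4>1]
(C,Q): not NE [P2→P gives 4>0]
(C,R): not NE [P1→B gives 10>8; P2→P gives 4>1]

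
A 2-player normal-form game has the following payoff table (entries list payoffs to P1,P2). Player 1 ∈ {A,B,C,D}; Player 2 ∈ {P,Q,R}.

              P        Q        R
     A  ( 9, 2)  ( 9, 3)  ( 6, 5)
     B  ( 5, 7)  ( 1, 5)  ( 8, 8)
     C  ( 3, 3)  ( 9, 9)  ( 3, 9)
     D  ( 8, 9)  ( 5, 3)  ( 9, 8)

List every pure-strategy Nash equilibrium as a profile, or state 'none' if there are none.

(A,P): not NE [P2→R gives 5>2]
(A,Q): not NE [P2→R gives 5>3]
(A,R): not NE [P1→D gives 9>6]
(B,P): not NE [P1→A gives 9>5; P2→R gives 8>7]
(B,Q): not NE [P1→C gives 9>1; P2→R gives 8>5]
(B,R): not NE [P1→D gives 9>8]
(C,P): not NE [P1→A gives 9>3; P2→R gives 9>3]
(C,Q): NE
(C,R): not NE [P1→D gives 9>3]
(D,P): not NE [P1→A gives 9>8]
(D,Q): not NE [P1→C gives 9>5; P2→P gives 9>3]
(D,R): not NE [P2→P gives 9>8]

Nash profiles: (C,Q)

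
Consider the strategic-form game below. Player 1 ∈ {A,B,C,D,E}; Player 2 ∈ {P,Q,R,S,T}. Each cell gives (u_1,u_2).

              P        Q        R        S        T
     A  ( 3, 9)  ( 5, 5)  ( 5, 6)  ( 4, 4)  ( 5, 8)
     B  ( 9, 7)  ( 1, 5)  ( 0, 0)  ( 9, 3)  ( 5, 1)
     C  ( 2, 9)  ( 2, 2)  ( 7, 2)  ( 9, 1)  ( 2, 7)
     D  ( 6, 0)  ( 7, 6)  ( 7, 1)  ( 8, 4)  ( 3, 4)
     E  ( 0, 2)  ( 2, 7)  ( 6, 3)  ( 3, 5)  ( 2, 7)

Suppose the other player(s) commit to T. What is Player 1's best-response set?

argmax u_1 = {A,B}

u_1(A vs T) = 5
u_1(B vs T) = 5
u_1(C vs T) = 2
u_1(D vs T) = 3
u_1(E vs T) = 2
max payoff 5 at {A,B}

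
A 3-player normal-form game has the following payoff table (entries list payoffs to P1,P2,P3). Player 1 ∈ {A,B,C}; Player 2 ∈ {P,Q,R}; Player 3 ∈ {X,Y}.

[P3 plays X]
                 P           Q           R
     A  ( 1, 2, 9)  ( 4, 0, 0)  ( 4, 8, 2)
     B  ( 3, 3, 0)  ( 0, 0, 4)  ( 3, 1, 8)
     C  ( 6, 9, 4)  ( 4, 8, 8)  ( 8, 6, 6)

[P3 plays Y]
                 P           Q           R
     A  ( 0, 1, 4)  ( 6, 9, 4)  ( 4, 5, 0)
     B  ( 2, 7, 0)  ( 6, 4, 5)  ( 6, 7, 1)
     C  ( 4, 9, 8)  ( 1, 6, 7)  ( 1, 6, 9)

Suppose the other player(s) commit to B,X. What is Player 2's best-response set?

argmax u_2 = {P}

u_2(P vs B,X) = 3
u_2(Q vs B,X) = 0
u_2(R vs B,X) = 1
max payoff 3 at {P}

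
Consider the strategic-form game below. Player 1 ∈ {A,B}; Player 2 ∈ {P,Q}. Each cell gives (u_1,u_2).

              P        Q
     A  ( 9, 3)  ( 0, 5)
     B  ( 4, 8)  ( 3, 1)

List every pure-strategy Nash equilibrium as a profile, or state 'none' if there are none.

No pure NE.

(A,P): not NE [P2→Q gives 5>3]
(A,Q): not NE [P1→B gives 3>0]
(B,P): not NE [P1→A gives 9>4]
(B,Q): not NE [P2→P gives 8>1]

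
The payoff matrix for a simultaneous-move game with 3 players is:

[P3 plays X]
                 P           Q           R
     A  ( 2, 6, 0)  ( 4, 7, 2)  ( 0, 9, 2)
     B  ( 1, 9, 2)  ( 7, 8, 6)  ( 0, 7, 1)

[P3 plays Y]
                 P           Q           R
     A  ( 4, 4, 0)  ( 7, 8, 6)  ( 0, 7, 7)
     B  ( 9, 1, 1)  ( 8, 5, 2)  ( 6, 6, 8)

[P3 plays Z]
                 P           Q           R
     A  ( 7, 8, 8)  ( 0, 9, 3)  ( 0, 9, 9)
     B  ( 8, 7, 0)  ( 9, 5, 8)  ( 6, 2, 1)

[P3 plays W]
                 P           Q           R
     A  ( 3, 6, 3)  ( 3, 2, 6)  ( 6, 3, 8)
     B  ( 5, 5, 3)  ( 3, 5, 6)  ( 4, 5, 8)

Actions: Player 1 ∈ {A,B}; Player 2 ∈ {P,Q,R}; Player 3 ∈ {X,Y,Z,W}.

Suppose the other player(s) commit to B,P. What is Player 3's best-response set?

u_3(X vs B,P) = 2
u_3(Y vs B,P) = 1
u_3(Z vs B,P) = 0
u_3(W vs B,P) = 3
max payoff 3 at {W}

BR_3 = {W}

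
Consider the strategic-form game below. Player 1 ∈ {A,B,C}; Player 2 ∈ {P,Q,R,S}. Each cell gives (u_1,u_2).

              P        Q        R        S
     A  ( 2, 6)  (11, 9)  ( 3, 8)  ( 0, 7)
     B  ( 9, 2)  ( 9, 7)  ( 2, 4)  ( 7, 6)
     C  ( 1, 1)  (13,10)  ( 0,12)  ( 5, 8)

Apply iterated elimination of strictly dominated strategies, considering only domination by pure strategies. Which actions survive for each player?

Survivors P1:{A,C} P2:{Q,R}

P2 drop P (Q beats it: A:9>6 B:7>2 C:10>1)
P2 drop S (Q beats it: A:9>7 B:7>6 C:10>8)
P1 drop B (A beats it: Q:11>9 R:3>2)
P1→{A,C} P2→{Q,R}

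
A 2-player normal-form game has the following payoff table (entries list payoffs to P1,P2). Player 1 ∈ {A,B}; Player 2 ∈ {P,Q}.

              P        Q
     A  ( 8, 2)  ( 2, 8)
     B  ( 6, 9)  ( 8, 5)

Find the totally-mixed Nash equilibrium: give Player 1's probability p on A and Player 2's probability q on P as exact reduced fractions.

P1 indiff ⇒ q·8+(1-q)·2 = q·6+(1-q)·8 ⇒ q(2) = (1-q)(6) ⇒ q = 3/4
P2 indiff ⇒ p·2+(1-p)·9 = p·8+(1-p)·5 ⇒ p(-6) = (1-p)(-4) ⇒ p = 2/5

P1 mixes 2/5 on A; P2 mixes 3/4 on P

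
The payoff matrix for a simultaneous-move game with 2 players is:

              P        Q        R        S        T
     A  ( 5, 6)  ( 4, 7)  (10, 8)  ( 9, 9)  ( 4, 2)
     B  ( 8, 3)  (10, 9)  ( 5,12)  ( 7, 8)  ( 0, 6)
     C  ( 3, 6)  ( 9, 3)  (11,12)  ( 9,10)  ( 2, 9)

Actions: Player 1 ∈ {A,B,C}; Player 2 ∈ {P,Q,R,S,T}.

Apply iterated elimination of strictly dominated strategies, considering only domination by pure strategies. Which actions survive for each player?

P2 drop P (R beats it: A:8>6 B:12>3 C:12>6)
P2 drop Q (R beats it: A:8>7 B:12>9 C:12>3)
P1 drop B (A beats it: R:10>5 S:9>7 T:4>0)
P2 drop T (R beats it: A:8>2 C:12>9)
P1→{A,C} P2→{R,S}

IESDS → P1:{A,C} P2:{R,S}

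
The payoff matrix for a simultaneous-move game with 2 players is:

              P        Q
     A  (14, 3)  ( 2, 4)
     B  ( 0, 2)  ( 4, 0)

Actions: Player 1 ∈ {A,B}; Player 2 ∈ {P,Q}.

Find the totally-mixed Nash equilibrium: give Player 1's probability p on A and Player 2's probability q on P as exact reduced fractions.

P1 indiff ⇒ q·14+(1-q)·2 = q·0+(1-q)·4 ⇒ q(14) = (1-q)(2) ⇒ q = 1/8
P2 indiff ⇒ p·3+(1-p)·2 = p·4+(1-p)·0 ⇒ p(-1) = (1-p)(-2) ⇒ p = 2/3

p=2/3, q=1/8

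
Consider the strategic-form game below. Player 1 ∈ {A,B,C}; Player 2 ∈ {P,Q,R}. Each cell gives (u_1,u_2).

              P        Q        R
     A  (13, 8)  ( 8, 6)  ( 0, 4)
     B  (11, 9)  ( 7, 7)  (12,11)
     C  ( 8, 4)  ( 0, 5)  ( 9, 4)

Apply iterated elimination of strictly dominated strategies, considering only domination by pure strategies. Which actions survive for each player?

P1 drop C (B beats it: P:11>8 Q:7>0 R:12>9)
P2 drop Q (P beats it: A:8>6 B:9>7)
P1→{A,B} P2→{P,R}

IESDS → P1:{A,B} P2:{P,R}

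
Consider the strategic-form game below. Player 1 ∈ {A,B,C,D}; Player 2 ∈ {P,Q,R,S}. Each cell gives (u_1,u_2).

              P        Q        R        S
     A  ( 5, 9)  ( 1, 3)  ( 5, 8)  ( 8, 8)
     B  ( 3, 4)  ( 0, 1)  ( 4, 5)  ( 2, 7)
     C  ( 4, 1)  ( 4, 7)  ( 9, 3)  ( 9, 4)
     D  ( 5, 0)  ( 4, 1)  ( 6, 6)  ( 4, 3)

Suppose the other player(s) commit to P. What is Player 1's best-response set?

u_1(A vs P) = 5
u_1(B vs P) = 3
u_1(C vs P) = 4
u_1(D vs P) = 5
max payoff 5 at {A,D}

BR_1 = {A,D}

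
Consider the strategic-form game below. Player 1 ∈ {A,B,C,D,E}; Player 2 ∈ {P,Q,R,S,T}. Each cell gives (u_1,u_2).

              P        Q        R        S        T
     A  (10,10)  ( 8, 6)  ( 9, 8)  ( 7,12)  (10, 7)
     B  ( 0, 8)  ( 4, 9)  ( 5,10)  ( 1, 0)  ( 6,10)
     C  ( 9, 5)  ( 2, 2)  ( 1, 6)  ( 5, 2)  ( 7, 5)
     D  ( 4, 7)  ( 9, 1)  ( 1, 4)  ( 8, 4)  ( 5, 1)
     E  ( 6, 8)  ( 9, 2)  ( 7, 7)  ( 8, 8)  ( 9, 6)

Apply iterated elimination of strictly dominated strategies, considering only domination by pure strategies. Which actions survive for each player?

P1 drop B (A beats it: P:10>0 Q:8>4 R:9>5 S:7>1 T:10>6)
P1 drop C (A beats it: P:10>9 Q:8>2 R:9>1 S:7>5 T:10>7)
P2 drop Q (P beats it: A:10>6 D:7>1 E:8>2)
P2 drop R (P beats it: A:10>8 D:7>4 E:8>7)
P2 drop T (P beats it: A:10>7 D:7>1 E:8>6)
P1→{A,D,E} P2→{P,S}

Remaining: P1:{A,D,E} P2:{P,S}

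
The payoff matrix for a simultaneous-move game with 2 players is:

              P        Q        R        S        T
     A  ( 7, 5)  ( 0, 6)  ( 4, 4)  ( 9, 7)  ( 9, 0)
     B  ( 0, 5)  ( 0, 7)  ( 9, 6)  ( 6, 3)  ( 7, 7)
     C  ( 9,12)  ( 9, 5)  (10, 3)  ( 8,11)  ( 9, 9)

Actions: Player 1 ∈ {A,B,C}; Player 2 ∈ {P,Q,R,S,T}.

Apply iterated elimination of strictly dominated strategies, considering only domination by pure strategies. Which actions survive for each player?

P1 drop B (C beats it: P:9>0 Q:9>0 R:10>9 S:8>6 T:9>7)
P2 drop Q (S beats it: A:7>6 C:11>5)
P2 drop R (P beats it: A:5>4 C:12>3)
P2 drop T (P beats it: A:5>0 C:12>9)
P1→{A,C} P2→{P,S}

Remaining: P1:{A,C} P2:{P,S}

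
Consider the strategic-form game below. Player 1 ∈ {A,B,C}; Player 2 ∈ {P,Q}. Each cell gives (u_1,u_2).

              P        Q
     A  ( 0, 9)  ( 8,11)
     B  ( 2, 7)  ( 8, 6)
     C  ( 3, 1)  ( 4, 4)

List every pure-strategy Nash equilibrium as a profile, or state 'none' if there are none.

NE set: (A,Q)

(A,P): not NE [P1→C gives 3>0; P2→Q gives 11>9]
(A,Q): NE
(B,P): not NE [P1→C gives 3>2]
(B,Q): not NE [P2→P gives 7>6]
(C,P): not NE [P2→Q gives 4>1]
(C,Q): not NE [P1→B gives 8>4]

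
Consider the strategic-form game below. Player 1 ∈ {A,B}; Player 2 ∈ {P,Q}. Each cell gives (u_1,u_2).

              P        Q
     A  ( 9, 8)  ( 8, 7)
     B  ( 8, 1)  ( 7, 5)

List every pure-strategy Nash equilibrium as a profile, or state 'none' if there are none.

PSNE = {(A,P)}

(A,P): NE
(A,Q): not NE [P2→P gives 8>7]
(B,P): not NE [P1→A gives 9>8; P2→Q gives 5>1]
(B,Q): not NE [P1→A gives 8>7]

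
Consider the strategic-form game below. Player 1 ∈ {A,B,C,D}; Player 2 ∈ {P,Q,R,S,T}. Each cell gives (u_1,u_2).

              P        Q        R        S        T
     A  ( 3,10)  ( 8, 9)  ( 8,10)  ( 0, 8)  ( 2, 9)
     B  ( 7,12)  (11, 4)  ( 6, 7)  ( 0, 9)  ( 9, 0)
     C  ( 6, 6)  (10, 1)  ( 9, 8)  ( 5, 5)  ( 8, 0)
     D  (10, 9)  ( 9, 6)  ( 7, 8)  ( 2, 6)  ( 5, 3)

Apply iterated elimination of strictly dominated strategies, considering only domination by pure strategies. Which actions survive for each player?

IESDS → P1:{C,D} P2:{P,R}

P1 drop A (C beats it: P:6>3 Q:10>8 R:9>8 S:5>0 T:8>2)
P2 drop Q (P beats it: B:12>4 C:6>1 D:9>6)
P2 drop S (P beats it: B:12>9 C:6>5 D:9>6)
P2 drop T (P beats it: B:12>0 C:6>0 D:9>3)
P1 drop B (D beats it: P:10>7 R:7>6)
P1→{C,D} P2→{P,R}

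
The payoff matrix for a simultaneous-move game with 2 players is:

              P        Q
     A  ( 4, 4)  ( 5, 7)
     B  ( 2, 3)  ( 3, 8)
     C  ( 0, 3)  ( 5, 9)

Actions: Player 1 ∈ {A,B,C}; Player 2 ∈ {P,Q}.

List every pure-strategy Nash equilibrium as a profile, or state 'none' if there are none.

(A,P): not NE [P2→Q gives 7>4]
(A,Q): NE
(B,P): not NE [P1→A gives 4>2; P2→Q gives 8>3]
(B,Q): not NE [P1→C gives 5>3]
(C,P): not NE [P1→A gives 4>0; P2→Q gives 9>3]
(C,Q): NE

PSNE = {(A,Q), (C,Q)}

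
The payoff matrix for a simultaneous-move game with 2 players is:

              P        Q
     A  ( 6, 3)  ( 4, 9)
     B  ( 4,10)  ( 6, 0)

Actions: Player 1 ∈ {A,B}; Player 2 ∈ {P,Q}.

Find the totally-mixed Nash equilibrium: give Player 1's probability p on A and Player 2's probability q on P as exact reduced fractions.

P1 mixes 5/8 on A; P2 mixes 1/2 on P

P1 indiff ⇒ q·6+(1-q)·4 = q·4+(1-q)·6 ⇒ q(2) = (1-q)(2) ⇒ q = 1/2
P2 indiff ⇒ p·3+(1-p)·10 = p·9+(1-p)·0 ⇒ p(-6) = (1-p)(-10) ⇒ p = 5/8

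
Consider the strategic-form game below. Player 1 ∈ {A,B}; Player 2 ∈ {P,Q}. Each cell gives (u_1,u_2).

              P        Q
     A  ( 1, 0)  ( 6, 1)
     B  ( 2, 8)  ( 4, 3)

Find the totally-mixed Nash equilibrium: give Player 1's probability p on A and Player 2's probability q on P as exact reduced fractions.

P1 mixes 5/6 on A; P2 mixes 2/3 on P

P1 indiff ⇒ q·1+(1-q)·6 = q·2+(1-q)·4 ⇒ q(-1) = (1-q)(-2) ⇒ q = 2/3
P2 indiff ⇒ p·0+(1-p)·8 = p·1+(1-p)·3 ⇒ p(-1) = (1-p)(-5) ⇒ p = 5/6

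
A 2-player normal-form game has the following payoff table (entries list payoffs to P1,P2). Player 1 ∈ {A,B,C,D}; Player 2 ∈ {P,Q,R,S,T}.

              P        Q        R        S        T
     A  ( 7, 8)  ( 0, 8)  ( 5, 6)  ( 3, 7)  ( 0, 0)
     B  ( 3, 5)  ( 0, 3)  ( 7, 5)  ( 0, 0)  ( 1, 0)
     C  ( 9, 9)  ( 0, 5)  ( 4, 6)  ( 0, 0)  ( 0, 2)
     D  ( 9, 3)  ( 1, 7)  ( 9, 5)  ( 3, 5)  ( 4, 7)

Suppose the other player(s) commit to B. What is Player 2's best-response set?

u_2(P vs B) = 5
u_2(Q vs B) = 3
u_2(R vs B) = 5
u_2(S vs B) = 0
u_2(T vs B) = 0
max payoff 5 at {P,R}

BR_2 = {P,R}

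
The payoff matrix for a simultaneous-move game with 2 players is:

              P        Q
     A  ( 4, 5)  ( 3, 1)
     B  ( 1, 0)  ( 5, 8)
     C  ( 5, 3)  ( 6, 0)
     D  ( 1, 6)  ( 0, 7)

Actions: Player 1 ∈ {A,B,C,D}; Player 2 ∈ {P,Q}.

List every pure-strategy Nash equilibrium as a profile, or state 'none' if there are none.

PSNE = {(C,P)}

(A,P): not NE [P1→C gives 5>4]
(A,Q): not NE [P1→C gives 6>3; P2→P gives 5>1]
(B,P): not NE [P1→C gives 5>1; P2→Q gives 8>0]
(B,Q): not NE [P1→C gives 6>5]
(C,P): NE
(C,Q): not NE [P2→P gives 3>0]
(D,P): not NE [P1→C gives 5>1; P2→Q gives 7>6]
(D,Q): not NE [P1→C gives 6>0]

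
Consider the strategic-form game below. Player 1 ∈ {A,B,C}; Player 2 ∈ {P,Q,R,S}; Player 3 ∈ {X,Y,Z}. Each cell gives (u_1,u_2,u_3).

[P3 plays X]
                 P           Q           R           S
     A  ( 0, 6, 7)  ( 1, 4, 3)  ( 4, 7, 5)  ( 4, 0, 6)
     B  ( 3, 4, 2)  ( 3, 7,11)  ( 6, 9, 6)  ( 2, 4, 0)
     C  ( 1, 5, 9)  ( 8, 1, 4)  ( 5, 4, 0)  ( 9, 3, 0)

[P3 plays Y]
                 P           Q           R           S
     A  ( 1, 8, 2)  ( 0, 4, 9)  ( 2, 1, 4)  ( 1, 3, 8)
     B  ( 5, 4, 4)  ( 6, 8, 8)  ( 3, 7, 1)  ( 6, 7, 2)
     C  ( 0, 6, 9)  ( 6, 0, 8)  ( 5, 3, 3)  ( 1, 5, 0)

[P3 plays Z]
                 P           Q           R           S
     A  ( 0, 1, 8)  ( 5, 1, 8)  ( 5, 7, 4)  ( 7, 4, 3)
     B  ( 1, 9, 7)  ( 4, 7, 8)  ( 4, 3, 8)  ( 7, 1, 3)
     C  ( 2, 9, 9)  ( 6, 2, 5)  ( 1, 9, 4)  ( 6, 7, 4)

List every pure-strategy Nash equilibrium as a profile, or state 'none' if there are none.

(A,P,X): not NE [P1→B gives 3>0; P2→R gives 7>6; P3→Z gives 8>7]
(A,P,Y): not NE [P1→B gives 5>1; P3→Z gives 8>2]
(A,P,Z): not NE [P1→C gives 2>0; P2→R gives 7>1]
(A,Q,X): not NE [P1→C gives 8>1; P2→R gives 7>4; P3→Y gives 9>3]
(A,Q,Y): not NE [P1→C gives 6>0; P2→P gives 8>4]
(A,Q,Z): not NE [P1→C gives 6>5; P2→R gives 7>1; P3→Y gives 9>8]
(A,R,X): not NE [P1→B gives 6>4]
(A,R,Y): not NE [P1→C gives 5>2; P2→P gives 8>1; P3→X gives 5>4]
(A,R,Z): not NE [P3→X gives 5>4]
(A,S,X): not NE [P1→C gives 9>4; P2→R gives 7>0; P3→Y gives 8>6]
(A,S,Y): not NE [P1→B gives 6>1; P2→P gives 8>3]
(A,S,Z): not NE [P2→R gives 7>4; P3→Y gives 8>3]
(B,P,X): not NE [P2→R gives 9>4; P3→Z gives 7>2]
(B,P,Y): not NE [P2→Q gives 8>4; P3→Z gives 7>4]
(B,P,Z): not NE [P1→C gives 2>1]
(B,Q,X): not NE [P1→C gives 8>3; P2→R gives 9>7]
(B,Q,Y): not NE [P3→X gives 11>8]
(B,Q,Z): not NE [P1→C gives 6>4; P2→P gives 9>7; P3→X gives 11>8]
(B,R,X): not NE [P3→Z gives 8>6]
(B,R,Y): not NE [P1→C gives 5>3; P2→Q gives 8>7; P3→Z gives 8>1]
(B,R,Z): not NE [P1→A gives 5>4; P2→P gives 9>3]
(B,S,X): not NE [P1→C gives 9>2; P2→R gives 9>4; P3→Z gives 3>0]
(B,S,Y): not NE [P2→Q gives 8>7; P3→Z gives 3>2]
(B,S,Z): not NE [P2→P gives 9>1]
(C,P,X): not NE [P1→B gives 3>1]
(C,P,Y): not NE [P1→B gives 5>0]
(C,P,Z): NE
(C,Q,X): not NE [P2→P gives 5>1; P3→Y gives 8>4]
(C,Q,Y): not NE [P2→P gives 6>0]
(C,Q,Z): not NE [P2→R gives 9>2; P3→Y gives 8>5]
(C,R,X): not NE [P1→B gives 6>5; P2→P gives 5>4; P3→Z gives 4>0]
(C,R,Y): not NE [P2→P gives 6>3; P3→Z gives 4>3]
(C,R,Z): not NE [P1→A gives 5>1]
(C,S,X): not NE [P2→P gives 5>3; P3→Z gives 4>0]
(C,S,Y): not NE [P1→B gives 6>1; P2→P gives 6>5; P3→Z gives 4>0]
(C,S,Z): not NE [P1→B gives 7>6; P2→R gives 9>7]

NE set: (C,P,Z)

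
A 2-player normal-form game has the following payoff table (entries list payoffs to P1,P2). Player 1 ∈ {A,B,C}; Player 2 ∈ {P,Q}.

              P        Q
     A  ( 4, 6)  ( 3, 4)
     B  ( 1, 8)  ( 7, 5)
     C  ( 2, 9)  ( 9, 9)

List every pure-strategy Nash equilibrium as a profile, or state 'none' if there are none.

PSNE = {(A,P), (C,Q)}

(A,P): NE
(A,Q): not NE [P1→C gives 9>3; P2→P gives 6>4]
(B,P): not NE [P1→A gives 4>1]
(B,Q): not NE [P1→C gives 9>7; P2→P gives 8>5]
(C,P): not NE [P1→A gives 4>2]
(C,Q): NE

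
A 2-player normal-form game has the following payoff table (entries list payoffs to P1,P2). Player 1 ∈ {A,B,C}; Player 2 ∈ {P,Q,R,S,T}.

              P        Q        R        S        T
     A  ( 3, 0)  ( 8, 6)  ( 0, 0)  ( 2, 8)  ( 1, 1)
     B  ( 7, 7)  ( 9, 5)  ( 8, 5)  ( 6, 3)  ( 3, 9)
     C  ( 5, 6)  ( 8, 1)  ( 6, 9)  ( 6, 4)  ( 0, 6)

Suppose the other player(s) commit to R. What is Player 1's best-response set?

u_1(A vs R) = 0
u_1(B vs R) = 8
u_1(C vs R) = 6
max payoff 8 at {B}

argmax u_1 = {B}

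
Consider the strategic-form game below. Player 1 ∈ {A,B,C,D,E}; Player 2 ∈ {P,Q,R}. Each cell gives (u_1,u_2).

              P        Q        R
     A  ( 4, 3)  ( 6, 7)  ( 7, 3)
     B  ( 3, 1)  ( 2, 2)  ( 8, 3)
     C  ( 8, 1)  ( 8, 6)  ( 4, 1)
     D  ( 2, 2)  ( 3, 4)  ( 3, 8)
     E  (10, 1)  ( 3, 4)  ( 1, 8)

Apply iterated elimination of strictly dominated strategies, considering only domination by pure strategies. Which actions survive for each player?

IESDS → P1:{A,B,C} P2:{Q,R}

P1 drop D (A beats it: P:4>2 Q:6>3 R:7>3)
P2 drop P (Q beats it: A:7>3 B:2>1 C:6>1 E:4>1)
P1 drop E (A beats it: Q:6>3 R:7>1)
P1→{A,B,C} P2→{Q,R}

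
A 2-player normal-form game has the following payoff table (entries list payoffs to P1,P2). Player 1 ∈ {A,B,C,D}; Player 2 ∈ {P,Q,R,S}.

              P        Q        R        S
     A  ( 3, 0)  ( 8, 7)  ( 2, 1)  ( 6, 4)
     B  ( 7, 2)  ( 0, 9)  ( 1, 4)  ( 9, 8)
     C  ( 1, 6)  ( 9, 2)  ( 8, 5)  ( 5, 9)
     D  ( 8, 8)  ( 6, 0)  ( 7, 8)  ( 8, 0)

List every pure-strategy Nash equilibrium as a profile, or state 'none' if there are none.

(A,P): not NE [P1→D gives 8>3; P2→Q gives 7>0]
(A,Q): not NE [P1→C gives 9>8]
(A,R): not NE [P1→C gives 8>2; P2→Q gives 7>1]
(A,S): not NE [P1→B gives 9>6; P2→Q gives 7>4]
(B,P): not NE [P1→D gives 8>7; P2→Q gives 9>2]
(B,Q): not NE [P1→C gives 9>0]
(B,R): not NE [P1→C gives 8>1; P2→Q gives 9>4]
(B,S): not NE [P2→Q gives 9>8]
(C,P): not NE [P1→D gives 8>1; P2→S gives 9>6]
(C,Q): not NE [P2→S gives 9>2]
(C,R): not NE [P2→S gives 9>5]
(C,S): not NE [P1→B gives 9>5]
(D,P): NE
(D,Q): not NE [P1→C gives 9>6; P2→R gives 8>0]
(D,R): not NE [P1→C gives 8>7]
(D,S): not NE [P1→B gives 9>8; P2→R gives 8>0]

NE set: (D,P)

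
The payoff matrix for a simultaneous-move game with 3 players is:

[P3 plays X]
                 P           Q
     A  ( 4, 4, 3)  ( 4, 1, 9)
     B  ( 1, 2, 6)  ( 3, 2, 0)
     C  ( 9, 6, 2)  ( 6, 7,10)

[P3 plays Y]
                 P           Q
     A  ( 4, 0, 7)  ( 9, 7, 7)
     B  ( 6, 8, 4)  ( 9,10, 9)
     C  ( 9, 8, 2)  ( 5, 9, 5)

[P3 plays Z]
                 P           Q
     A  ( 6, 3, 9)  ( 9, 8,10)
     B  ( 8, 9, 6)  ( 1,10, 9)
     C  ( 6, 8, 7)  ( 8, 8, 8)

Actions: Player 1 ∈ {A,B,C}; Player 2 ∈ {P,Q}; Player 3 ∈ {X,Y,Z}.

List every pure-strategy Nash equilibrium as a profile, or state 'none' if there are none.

NE set: (A,Q,Z), (B,Q,Y), (C,Q,X)

(A,P,X): not NE [P1→C gives 9>4; P3→Z gives 9>3]
(A,P,Y): not NE [P1→C gives 9>4; P2→Q gives 7>0; P3→Z gives 9>7]
(A,P,Z): not NE [P1→B gives 8>6; P2→Q gives 8>3]
(A,Q,X): not NE [P1→C gives 6>4; P2→P gives 4>1; P3→Z gives 10>9]
(A,Q,Y): not NE [P3→Z gives 10>7]
(A,Q,Z): NE
(B,P,X): not NE [P1→C gives 9>1]
(B,P,Y): not NE [P1→C gives 9>6; P2→Q gives 10>8; P3→Z gives 6>4]
(B,P,Z): not NE [P2→Q gives 10>9]
(B,Q,X): not NE [P1→C gives 6>3; P3→Z gives 9>0]
(B,Q,Y): NE
(B,Q,Z): not NE [P1→A gives 9>1]
(C,P,X): not NE [P2→Q gives 7>6; P3→Z gives 7>2]
(C,P,Y): not NE [P2→Q gives 9>8; P3→Z gives 7>2]
(C,P,Z): not NE [P1→B gives 8>6]
(C,Q,X): NE
(C,Q,Y): not NE [P1→B gives 9>5; P3→X gives 10>5]
(C,Q,Z): not NE [P1→A gives 9>8; P3→X gives 10>8]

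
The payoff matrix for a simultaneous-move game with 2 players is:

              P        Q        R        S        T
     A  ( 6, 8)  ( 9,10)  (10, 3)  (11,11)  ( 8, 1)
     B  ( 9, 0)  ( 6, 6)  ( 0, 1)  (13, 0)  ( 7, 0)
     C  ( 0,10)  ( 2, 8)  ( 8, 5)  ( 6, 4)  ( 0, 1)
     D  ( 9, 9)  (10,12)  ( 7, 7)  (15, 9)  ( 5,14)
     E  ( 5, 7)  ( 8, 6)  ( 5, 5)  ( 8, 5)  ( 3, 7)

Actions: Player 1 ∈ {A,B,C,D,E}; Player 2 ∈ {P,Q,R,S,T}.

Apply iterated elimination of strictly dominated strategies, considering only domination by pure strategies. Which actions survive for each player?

P1 drop C (A beats it: P:6>0 Q:9>2 R:10>8 S:11>6 T:8>0)
P1 drop E (A beats it: P:6>5 Q:9>8 R:10>5 S:11>8 T:8>3)
P2 drop P (Q beats it: A:10>8 B:6>0 D:12>9)
P2 drop R (Q beats it: A:10>3 B:6>1 D:12>7)
P1→{A,B,D} P2→{Q,S,T}

IESDS → P1:{A,B,D} P2:{Q,S,T}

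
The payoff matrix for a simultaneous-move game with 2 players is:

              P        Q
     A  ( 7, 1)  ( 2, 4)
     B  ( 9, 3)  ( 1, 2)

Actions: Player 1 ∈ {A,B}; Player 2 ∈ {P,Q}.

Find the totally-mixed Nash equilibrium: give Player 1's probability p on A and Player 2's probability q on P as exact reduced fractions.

p=1/4, q=1/3

P1 indiff ⇒ q·7+(1-q)·2 = q·9+(1-q)·1 ⇒ q(-2) = (1-q)(-1) ⇒ q = 1/3
P2 indiff ⇒ p·1+(1-p)·3 = p·4+(1-p)·2 ⇒ p(-3) = (1-p)(-1) ⇒ p = 1/4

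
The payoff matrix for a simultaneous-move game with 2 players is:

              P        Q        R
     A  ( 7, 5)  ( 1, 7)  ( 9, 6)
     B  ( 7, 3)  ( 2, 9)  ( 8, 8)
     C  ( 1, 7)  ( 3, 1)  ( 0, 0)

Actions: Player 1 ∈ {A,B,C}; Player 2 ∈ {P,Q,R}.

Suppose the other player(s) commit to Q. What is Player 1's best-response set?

u_1(A vs Q) = 1
u_1(B vs Q) = 2
u_1(C vs Q) = 3
max payoff 3 at {C}

P1 best: {C}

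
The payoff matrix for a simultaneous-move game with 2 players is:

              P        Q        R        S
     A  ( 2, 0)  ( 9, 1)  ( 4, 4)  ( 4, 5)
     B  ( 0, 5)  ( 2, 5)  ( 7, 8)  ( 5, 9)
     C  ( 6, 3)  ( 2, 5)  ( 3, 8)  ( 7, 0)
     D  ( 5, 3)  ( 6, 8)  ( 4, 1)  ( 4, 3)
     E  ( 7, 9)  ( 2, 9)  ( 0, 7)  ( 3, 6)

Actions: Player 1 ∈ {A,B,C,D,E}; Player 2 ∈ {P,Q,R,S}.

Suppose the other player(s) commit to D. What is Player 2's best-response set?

u_2(P vs D) = 3
u_2(Q vs D) = 8
u_2(R vs D) = 1
u_2(S vs D) = 3
max payoff 8 at {Q}

BR_2 = {Q}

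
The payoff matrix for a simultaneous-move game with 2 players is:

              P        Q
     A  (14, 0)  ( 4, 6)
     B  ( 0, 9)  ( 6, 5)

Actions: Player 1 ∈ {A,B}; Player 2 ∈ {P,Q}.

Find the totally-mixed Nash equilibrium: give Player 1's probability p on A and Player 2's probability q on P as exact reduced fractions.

(p,q) = (2/5, 1/8)

P1 indiff ⇒ q·14+(1-q)·4 = q·0+(1-q)·6 ⇒ q(14) = (1-q)(2) ⇒ q = 1/8
P2 indiff ⇒ p·0+(1-p)·9 = p·6+(1-p)·5 ⇒ p(-6) = (1-p)(-4) ⇒ p = 2/5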